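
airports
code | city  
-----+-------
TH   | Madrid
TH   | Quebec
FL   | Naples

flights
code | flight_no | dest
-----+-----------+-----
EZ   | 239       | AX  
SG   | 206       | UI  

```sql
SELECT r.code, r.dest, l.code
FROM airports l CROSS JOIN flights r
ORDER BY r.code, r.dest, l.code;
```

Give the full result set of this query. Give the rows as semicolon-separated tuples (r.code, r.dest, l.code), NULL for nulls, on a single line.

(EZ, AX, FL); (EZ, AX, TH); (EZ, AX, TH); (SG, UI, FL); (SG, UI, TH); (SG, UI, TH)

CROSS JOIN pairs every row of `airports` with every row of `flights`: 3 × 2 = 6 rows.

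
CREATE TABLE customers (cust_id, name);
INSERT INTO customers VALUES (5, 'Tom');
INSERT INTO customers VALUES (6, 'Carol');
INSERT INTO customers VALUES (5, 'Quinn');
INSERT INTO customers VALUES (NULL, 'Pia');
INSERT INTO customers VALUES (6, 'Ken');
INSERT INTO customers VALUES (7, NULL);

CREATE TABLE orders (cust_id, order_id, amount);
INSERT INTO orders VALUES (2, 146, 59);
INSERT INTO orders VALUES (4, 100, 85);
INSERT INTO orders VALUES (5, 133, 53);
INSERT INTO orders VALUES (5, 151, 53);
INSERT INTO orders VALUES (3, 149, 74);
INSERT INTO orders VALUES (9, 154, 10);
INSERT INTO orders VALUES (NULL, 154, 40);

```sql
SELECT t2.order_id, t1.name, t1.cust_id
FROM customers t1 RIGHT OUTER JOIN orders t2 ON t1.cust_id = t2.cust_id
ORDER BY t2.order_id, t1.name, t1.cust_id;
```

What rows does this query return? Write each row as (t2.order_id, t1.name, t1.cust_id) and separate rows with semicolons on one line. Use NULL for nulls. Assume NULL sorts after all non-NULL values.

(100, NULL, NULL); (133, Quinn, 5); (133, Tom, 5); (146, NULL, NULL); (149, NULL, NULL); (151, Quinn, 5); (151, Tom, 5); (154, NULL, NULL); (154, NULL, NULL)

RIGHT JOIN keeps every row from `orders`; unmatched rows get NULL for `customers`'s columns.
Matching on t1.cust_id = t2.cust_id. A NULL in a compared column never satisfies the condition.
- t1[0] cust_id=5 → 2 match(es) in t2 → 2 row(s).
- t1[1] cust_id=6 → no match.
- t1[2] cust_id=5 → 2 match(es) in t2 → 2 row(s).
- t1[3] cust_id=NULL → no match.
- t1[4] cust_id=6 → no match.
- t1[5] cust_id=7 → no match.
- 5 row(s) from t2 found no t1 partner → padded with NULL.
After projecting and ordering:
t2.order_id | t1.name | t1.cust_id
100 | NULL | NULL
133 | Quinn | 5
133 | Tom | 5
146 | NULL | NULL
149 | NULL | NULL
151 | Quinn | 5
151 | Tom | 5
154 | NULL | NULL
154 | NULL | NULL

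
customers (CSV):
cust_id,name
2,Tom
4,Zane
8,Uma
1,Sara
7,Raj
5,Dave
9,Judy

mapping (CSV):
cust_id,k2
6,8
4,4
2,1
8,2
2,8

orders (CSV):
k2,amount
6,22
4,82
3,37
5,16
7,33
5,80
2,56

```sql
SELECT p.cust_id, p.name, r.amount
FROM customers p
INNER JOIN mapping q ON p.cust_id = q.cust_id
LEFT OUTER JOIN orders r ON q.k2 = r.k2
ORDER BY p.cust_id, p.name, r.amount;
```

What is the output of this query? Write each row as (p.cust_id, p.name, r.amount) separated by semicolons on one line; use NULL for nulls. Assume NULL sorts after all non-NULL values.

(2, Tom, NULL); (2, Tom, NULL); (4, Zane, 82); (8, Uma, 56)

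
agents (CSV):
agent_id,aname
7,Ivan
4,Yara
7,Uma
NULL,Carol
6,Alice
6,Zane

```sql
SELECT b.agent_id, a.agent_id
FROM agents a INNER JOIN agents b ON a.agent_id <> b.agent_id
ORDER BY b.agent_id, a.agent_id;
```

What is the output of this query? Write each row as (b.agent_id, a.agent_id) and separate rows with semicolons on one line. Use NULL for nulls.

(4, 6); (4, 6); (4, 7); (4, 7); (6, 4); (6, 4); (6, 7); (6, 7); (6, 7); (6, 7); (7, 4); (7, 4); (7, 6); (7, 6); (7, 6); (7, 6)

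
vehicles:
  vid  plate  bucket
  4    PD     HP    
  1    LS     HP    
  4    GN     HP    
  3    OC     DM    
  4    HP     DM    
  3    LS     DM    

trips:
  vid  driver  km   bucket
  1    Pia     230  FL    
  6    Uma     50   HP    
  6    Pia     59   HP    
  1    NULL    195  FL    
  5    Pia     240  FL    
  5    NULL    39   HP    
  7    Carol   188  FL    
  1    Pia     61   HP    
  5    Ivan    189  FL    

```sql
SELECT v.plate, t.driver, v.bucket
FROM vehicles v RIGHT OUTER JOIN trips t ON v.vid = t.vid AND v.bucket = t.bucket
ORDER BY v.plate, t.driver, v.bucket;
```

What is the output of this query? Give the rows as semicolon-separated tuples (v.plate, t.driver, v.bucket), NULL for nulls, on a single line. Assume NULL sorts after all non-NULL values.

RIGHT JOIN keeps every row from `trips`; unmatched rows get NULL for `vehicles`'s columns.
Matching on v.vid = t.vid AND v.bucket = t.bucket.
Matched pairs: 1; unmatched t rows kept: 8.

(LS, Pia, HP); (NULL, Carol, NULL); (NULL, Ivan, NULL); (NULL, Pia, NULL); (NULL, Pia, NULL); (NULL, Pia, NULL); (NULL, Uma, NULL); (NULL, NULL, NULL); (NULL, NULL, NULL)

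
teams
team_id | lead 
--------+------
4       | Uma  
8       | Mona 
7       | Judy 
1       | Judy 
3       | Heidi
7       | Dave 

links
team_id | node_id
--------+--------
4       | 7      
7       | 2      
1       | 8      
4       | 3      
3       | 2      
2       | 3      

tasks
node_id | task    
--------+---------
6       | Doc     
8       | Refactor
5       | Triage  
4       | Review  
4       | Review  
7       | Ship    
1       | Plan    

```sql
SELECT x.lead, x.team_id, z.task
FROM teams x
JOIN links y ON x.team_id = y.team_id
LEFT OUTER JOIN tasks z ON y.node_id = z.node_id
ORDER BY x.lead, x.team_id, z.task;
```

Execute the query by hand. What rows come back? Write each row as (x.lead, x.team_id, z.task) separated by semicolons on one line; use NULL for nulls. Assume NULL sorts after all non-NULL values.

(Dave, 7, NULL); (Heidi, 3, NULL); (Judy, 1, Refactor); (Judy, 7, NULL); (Uma, 4, Ship); (Uma, 4, NULL)

Joins associate left-to-right: teams INNER JOIN links on team_id gives 6 intermediate row(s).
Then LEFT JOIN `tasks z` on node_id: each of those 6 rows is kept; rows whose y.node_id has no match in z get NULL for z's columns.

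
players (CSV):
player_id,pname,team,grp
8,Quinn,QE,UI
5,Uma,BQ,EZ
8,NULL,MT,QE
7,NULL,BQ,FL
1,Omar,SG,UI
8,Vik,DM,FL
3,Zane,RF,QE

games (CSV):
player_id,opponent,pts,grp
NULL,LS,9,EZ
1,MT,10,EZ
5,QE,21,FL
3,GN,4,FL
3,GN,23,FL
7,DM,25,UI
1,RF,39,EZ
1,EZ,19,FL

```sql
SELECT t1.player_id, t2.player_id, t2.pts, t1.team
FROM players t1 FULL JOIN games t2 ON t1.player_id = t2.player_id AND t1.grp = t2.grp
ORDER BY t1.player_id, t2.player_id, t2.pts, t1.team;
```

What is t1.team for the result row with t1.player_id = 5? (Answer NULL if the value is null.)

FULL OUTER JOIN keeps every row from both sides; unmatched rows get NULL for the other side's columns.
Matching on t1.player_id = t2.player_id AND t1.grp = t2.grp. A NULL in a compared column never satisfies the condition.
- t1 row (player_id=8, grp=UI): no match → kept, t2 columns NULL.
- t1 row (player_id=5, grp=EZ): no match → kept, t2 columns NULL.
- t1 row (player_id=8, grp=QE): no match → kept, t2 columns NULL.
- t1 row (player_id=7, grp=FL): no match → kept, t2 columns NULL.
- t1 row (player_id=1, grp=UI): no match → kept, t2 columns NULL.
- t1 row (player_id=8, grp=FL): no match → kept, t2 columns NULL.
- t1 row (player_id=3, grp=QE): no match → kept, t2 columns NULL.
- plus 8 unmatched t2 row(s), each kept with NULL t1 columns.

BQ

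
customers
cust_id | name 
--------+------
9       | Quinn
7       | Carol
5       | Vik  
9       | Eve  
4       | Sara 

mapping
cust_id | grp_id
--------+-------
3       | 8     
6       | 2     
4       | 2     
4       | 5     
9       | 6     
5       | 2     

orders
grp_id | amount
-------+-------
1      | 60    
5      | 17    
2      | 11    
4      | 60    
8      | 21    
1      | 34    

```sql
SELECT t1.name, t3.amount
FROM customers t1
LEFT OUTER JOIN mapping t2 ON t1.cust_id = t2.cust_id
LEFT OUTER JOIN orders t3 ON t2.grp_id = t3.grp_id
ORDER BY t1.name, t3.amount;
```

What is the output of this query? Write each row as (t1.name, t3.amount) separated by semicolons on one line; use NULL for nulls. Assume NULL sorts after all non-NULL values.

(Carol, NULL); (Eve, NULL); (Quinn, NULL); (Sara, 11); (Sara, 17); (Vik, 11)

Step 1 — t1 LEFT JOIN t2 on cust_id → 6 row(s).
Then LEFT JOIN `orders t3` on grp_id: each of those 6 rows is kept; rows whose t2.grp_id has no match in t3 get NULL for t3's columns.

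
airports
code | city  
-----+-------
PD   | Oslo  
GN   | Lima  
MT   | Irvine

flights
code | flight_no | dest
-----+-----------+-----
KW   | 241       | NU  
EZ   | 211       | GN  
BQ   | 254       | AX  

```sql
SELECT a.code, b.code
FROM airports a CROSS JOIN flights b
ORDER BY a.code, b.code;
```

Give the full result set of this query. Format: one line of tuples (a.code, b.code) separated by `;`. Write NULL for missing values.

CROSS JOIN pairs every row of `airports` with every row of `flights`: 3 × 3 = 9 rows.

(GN, BQ); (GN, EZ); (GN, KW); (MT, BQ); (MT, EZ); (MT, KW); (PD, BQ); (PD, EZ); (PD, KW)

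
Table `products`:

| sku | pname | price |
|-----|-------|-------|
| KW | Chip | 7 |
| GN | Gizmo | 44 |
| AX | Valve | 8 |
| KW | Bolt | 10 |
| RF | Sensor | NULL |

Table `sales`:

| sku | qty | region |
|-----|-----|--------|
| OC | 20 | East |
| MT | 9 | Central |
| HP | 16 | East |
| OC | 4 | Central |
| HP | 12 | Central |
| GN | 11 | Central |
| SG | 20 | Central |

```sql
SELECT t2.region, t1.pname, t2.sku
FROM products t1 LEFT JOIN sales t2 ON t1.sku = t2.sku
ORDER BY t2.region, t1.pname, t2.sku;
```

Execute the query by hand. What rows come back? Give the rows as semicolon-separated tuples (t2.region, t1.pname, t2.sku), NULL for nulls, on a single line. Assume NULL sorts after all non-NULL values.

(Central, Gizmo, GN); (NULL, Bolt, NULL); (NULL, Chip, NULL); (NULL, Sensor, NULL); (NULL, Valve, NULL)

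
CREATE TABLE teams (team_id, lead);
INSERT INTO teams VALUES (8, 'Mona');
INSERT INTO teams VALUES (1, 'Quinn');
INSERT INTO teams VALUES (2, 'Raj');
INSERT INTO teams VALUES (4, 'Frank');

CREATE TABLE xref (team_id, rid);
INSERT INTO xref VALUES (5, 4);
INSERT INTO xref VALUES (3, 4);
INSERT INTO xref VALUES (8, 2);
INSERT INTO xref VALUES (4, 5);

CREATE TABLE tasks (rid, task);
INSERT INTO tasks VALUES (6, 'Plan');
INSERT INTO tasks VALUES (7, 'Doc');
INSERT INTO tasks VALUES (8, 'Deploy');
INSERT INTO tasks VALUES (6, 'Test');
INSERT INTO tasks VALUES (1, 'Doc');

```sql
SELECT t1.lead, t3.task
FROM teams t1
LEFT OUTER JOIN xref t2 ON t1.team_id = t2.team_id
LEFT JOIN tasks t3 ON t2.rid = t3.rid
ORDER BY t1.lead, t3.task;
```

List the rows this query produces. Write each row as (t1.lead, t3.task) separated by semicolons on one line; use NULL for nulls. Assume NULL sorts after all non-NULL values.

Joins associate left-to-right: teams LEFT JOIN xref on team_id gives 4 intermediate row(s).
Then LEFT JOIN `tasks t3` on rid: each of those 4 rows is kept; rows whose t2.rid has no match in t3 get NULL for t3's columns.

(Frank, NULL); (Mona, NULL); (Quinn, NULL); (Raj, NULL)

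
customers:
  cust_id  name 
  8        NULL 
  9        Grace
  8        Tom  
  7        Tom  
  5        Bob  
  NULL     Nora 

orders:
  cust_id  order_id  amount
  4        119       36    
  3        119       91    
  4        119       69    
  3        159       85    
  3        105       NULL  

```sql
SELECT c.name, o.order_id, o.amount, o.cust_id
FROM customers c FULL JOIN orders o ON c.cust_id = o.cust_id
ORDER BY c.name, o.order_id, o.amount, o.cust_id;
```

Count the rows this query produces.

FULL OUTER JOIN keeps every row from both sides; unmatched rows get NULL for the other side's columns.
Matching on c.cust_id = o.cust_id. A NULL in a compared column never satisfies the condition.
Matched pairs: 0; unmatched c rows kept: 6; unmatched o rows kept: 5.
Total: 0 matched + 11 padded = 11 rows.

11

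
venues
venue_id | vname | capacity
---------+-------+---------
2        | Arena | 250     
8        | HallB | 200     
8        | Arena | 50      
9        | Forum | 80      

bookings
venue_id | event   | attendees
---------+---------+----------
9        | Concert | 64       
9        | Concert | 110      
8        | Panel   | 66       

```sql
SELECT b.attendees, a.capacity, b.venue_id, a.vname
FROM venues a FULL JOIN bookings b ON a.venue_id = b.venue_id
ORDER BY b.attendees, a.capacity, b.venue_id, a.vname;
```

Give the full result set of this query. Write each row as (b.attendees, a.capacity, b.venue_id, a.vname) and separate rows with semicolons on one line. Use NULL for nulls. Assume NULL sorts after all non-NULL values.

(64, 80, 9, Forum); (66, 50, 8, Arena); (66, 200, 8, HallB); (110, 80, 9, Forum); (NULL, 250, NULL, Arena)

FULL OUTER JOIN keeps every row from both sides; unmatched rows get NULL for the other side's columns.
Matching on a.venue_id = b.venue_id.
Matched pairs: 4; unmatched a rows kept: 1; unmatched b rows kept: 0.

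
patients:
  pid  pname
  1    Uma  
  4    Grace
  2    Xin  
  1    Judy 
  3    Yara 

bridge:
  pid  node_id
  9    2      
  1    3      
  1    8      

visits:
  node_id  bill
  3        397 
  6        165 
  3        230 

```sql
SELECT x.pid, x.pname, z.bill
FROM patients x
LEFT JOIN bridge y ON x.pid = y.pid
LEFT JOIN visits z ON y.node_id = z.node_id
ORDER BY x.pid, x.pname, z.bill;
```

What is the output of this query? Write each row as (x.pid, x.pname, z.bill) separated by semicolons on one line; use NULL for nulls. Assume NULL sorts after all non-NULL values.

(1, Judy, 230); (1, Judy, 397); (1, Judy, NULL); (1, Uma, 230); (1, Uma, 397); (1, Uma, NULL); (2, Xin, NULL); (3, Yara, NULL); (4, Grace, NULL)

Evaluate left to right. First `patients x LEFT JOIN bridge y` on pid: 7 row(s).
Then LEFT JOIN `visits z` on node_id: each of those 7 rows is kept; rows whose y.node_id has no match in z get NULL for z's columns.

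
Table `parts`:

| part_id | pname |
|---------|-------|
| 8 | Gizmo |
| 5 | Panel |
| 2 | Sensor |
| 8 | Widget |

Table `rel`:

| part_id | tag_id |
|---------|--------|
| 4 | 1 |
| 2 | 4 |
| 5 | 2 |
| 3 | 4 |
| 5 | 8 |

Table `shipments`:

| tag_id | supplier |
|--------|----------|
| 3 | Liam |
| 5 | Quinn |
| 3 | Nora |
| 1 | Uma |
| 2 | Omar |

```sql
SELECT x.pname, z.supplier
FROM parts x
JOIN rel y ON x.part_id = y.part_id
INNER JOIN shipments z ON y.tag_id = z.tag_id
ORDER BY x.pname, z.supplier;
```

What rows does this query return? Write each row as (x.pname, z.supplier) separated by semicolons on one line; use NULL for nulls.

(Panel, Omar)

Evaluate left to right. First `parts x INNER JOIN rel y` on part_id: 3 row(s).
Then INNER JOIN `shipments z` on tag_id: keep only rows whose y.tag_id appears in z.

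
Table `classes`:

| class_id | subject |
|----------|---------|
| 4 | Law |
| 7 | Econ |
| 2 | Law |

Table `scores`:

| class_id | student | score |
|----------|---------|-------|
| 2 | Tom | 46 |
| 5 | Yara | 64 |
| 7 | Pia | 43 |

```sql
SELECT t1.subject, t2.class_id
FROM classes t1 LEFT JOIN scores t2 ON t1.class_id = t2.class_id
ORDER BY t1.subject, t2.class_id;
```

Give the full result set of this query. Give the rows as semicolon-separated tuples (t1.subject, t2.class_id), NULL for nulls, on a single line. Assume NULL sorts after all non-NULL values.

(Econ, 7); (Law, 2); (Law, NULL)

LEFT JOIN keeps every row from `classes`; unmatched rows get NULL for `scores`'s columns.
Matching on t1.class_id = t2.class_id.
Matched pairs: 2; unmatched t1 rows kept: 1.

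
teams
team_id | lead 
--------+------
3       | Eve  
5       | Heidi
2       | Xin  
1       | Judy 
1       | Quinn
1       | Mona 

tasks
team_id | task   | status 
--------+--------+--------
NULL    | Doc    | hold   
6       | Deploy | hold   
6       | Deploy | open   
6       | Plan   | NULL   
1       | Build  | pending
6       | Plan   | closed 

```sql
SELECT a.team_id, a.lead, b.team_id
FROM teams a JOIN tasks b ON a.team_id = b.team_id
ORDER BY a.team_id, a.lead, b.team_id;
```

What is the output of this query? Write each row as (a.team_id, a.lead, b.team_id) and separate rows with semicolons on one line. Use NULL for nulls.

INNER JOIN keeps only pairs where the ON condition holds.
Matching on a.team_id = b.team_id. A NULL in a compared column never satisfies the condition.
- a (team_id=3) has no partner → excluded.
- a (team_id=5) has no partner → excluded.
- a (team_id=2) has no partner → excluded.
- a (team_id=1) pairs with 1 row(s) of b.
- a (team_id=1) pairs with 1 row(s) of b.
- a (team_id=1) pairs with 1 row(s) of b.
After projecting and ordering:
a.team_id | a.lead | b.team_id
1 | Judy | 1
1 | Mona | 1
1 | Quinn | 1

(1, Judy, 1); (1, Mona, 1); (1, Quinn, 1)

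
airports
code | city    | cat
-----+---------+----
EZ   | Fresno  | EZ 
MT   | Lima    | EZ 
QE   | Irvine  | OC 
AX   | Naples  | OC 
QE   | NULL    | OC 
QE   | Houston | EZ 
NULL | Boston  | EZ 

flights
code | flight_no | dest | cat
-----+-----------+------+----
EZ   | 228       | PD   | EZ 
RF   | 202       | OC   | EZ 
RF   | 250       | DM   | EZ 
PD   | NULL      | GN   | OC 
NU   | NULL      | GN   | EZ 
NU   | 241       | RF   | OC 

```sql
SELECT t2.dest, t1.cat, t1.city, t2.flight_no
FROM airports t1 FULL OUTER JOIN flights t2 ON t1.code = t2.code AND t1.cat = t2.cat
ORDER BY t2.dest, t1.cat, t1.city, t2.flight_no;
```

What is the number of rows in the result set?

FULL OUTER JOIN keeps every row from both sides; unmatched rows get NULL for the other side's columns.
Matching on t1.code = t2.code AND t1.cat = t2.cat. A NULL in a compared column never satisfies the condition.
- t1[0] code=EZ, cat=EZ → 1 match(es) in t2 → 1 row(s).
- t1[1] code=MT, cat=EZ → no match; kept with NULLs on the t2 side.
- t1[2] code=QE, cat=OC → no match; kept with NULLs on the t2 side.
- t1[3] code=AX, cat=OC → no match; kept with NULLs on the t2 side.
- t1[4] code=QE, cat=OC → no match; kept with NULLs on the t2 side.
- t1[5] code=QE, cat=EZ → no match; kept with NULLs on the t2 side.
- t1[6] code=NULL, cat=EZ → no match; kept with NULLs on the t2 side.
- 5 t2 row(s) had no t1 match → kept, t1 columns NULL.
Total: 1 matched + 11 padded = 12 rows.

12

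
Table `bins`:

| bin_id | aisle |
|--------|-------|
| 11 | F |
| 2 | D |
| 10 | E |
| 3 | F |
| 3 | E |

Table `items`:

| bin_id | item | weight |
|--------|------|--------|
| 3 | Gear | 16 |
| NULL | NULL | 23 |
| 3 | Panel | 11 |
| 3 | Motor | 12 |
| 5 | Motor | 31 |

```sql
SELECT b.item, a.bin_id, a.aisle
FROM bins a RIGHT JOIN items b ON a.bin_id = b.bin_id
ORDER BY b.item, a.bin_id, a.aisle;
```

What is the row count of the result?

8

RIGHT JOIN keeps every row from `items`; unmatched rows get NULL for `bins`'s columns.
Matching on a.bin_id = b.bin_id. A NULL in a compared column never satisfies the condition.
Matched pairs: 6; unmatched b rows kept: 2.
Total: 6 matched + 2 padded = 8 rows.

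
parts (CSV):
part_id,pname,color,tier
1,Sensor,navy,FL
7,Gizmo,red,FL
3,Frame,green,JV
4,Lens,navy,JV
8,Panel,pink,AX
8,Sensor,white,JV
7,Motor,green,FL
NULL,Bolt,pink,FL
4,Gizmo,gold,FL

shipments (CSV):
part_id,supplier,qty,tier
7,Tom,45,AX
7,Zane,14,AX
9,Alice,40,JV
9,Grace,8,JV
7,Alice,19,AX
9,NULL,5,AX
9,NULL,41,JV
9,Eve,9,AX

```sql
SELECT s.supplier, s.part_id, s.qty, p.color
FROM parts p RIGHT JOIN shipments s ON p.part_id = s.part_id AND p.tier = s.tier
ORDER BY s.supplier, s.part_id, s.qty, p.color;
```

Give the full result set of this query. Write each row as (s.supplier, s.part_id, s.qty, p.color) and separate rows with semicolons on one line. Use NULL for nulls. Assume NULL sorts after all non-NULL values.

RIGHT JOIN keeps every row from `shipments`; unmatched rows get NULL for `parts`'s columns.
Matching on p.part_id = s.part_id AND p.tier = s.tier. A NULL in a compared column never satisfies the condition.
- p row (part_id=1, tier=FL): no match.
- p row (part_id=7, tier=FL): no match.
- p row (part_id=3, tier=JV): no match.
- p row (part_id=4, tier=JV): no match.
- p row (part_id=8, tier=AX): no match.
- p row (part_id=8, tier=JV): no match.
- p row (part_id=7, tier=FL): no match.
- p row (part_id=NULL, tier=FL): no match.
- p row (part_id=4, tier=FL): no match.
- 8 row(s) from s found no p partner → padded with NULL.
After projecting and ordering:
s.supplier | s.part_id | s.qty | p.color
Alice | 7 | 19 | NULL
Alice | 9 | 40 | NULL
Eve | 9 | 9 | NULL
Grace | 9 | 8 | NULL
Tom | 7 | 45 | NULL
Zane | 7 | 14 | NULL
NULL | 9 | 5 | NULL
NULL | 9 | 41 | NULL

(Alice, 7, 19, NULL); (Alice, 9, 40, NULL); (Eve, 9, 9, NULL); (Grace, 9, 8, NULL); (Tom, 7, 45, NULL); (Zane, 7, 14, NULL); (NULL, 9, 5, NULL); (NULL, 9, 41, NULL)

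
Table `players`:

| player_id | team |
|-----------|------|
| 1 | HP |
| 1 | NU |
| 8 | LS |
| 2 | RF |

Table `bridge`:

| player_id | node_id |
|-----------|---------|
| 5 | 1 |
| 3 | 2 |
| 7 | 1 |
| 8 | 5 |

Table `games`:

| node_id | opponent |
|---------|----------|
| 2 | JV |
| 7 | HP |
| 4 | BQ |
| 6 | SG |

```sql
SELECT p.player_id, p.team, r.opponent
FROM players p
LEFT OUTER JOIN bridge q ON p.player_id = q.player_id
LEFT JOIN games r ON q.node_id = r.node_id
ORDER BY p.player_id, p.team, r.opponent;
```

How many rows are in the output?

4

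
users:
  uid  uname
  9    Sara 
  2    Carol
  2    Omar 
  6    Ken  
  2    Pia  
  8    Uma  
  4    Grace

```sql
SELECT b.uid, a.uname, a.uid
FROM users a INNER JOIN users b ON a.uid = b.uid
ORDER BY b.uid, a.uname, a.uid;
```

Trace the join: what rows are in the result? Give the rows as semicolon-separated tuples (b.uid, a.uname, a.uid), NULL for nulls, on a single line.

INNER JOIN keeps only pairs where the ON condition holds.
Matching on a.uid = b.uid.
- a[0] uid=9 → 1 match(es) in b → 1 row(s).
- a[1] uid=2 → 3 match(es) in b → 3 row(s).
- a[2] uid=2 → 3 match(es) in b → 3 row(s).
- a[3] uid=6 → 1 match(es) in b → 1 row(s).
- a[4] uid=2 → 3 match(es) in b → 3 row(s).
- a[5] uid=8 → 1 match(es) in b → 1 row(s).
- a[6] uid=4 → 1 match(es) in b → 1 row(s).

(2, Carol, 2); (2, Carol, 2); (2, Carol, 2); (2, Omar, 2); (2, Omar, 2); (2, Omar, 2); (2, Pia, 2); (2, Pia, 2); (2, Pia, 2); (4, Grace, 4); (6, Ken, 6); (8, Uma, 8); (9, Sara, 9)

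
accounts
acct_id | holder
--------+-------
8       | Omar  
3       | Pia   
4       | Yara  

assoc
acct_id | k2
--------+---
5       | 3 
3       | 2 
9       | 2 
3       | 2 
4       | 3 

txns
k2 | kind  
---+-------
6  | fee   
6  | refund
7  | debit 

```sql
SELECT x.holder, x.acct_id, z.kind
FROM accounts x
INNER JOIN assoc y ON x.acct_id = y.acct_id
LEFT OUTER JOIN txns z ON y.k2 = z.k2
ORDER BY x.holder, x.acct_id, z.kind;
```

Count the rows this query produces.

Joins associate left-to-right: accounts INNER JOIN assoc on acct_id gives 3 intermediate row(s).
Then LEFT JOIN `txns z` on k2: each of those 3 rows is kept; rows whose y.k2 has no match in z get NULL for z's columns.
Result: 3 row(s).

3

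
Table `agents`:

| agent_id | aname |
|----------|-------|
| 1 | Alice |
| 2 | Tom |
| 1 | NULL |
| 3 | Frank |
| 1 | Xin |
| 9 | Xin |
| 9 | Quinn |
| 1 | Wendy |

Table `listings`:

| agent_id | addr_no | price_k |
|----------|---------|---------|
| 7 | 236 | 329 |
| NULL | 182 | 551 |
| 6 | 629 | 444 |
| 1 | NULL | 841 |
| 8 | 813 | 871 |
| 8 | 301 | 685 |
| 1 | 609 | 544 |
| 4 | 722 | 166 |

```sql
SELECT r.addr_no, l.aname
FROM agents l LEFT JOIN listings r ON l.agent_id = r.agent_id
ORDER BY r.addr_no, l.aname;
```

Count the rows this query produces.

12

LEFT JOIN keeps every row from `agents`; unmatched rows get NULL for `listings`'s columns.
Matching on l.agent_id = r.agent_id. A NULL in a compared column never satisfies the condition.
- agent_id=1: 2 matching r row(s), so 2 row(s) emitted.
- agent_id=2: no r row matches, row kept with r columns NULL.
- agent_id=1: 2 matching r row(s), so 2 row(s) emitted.
- agent_id=3: no r row matches, row kept with r columns NULL.
- agent_id=1: 2 matching r row(s), so 2 row(s) emitted.
- agent_id=9: no r row matches, row kept with r columns NULL.
- agent_id=9: no r row matches, row kept with r columns NULL.
- agent_id=1: 2 matching r row(s), so 2 row(s) emitted.
Total: 8 matched + 4 padded = 12 rows.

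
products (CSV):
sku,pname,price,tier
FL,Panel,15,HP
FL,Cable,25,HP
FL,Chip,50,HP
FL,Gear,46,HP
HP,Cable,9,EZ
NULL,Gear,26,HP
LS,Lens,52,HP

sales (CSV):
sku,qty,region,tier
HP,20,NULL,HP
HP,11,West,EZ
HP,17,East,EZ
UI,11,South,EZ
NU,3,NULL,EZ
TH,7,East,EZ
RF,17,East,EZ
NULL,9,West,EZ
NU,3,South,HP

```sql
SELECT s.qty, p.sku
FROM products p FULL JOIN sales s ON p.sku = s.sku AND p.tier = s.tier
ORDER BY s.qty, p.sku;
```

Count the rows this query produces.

FULL OUTER JOIN keeps every row from both sides; unmatched rows get NULL for the other side's columns.
Matching on p.sku = s.sku AND p.tier = s.tier. A NULL in a compared column never satisfies the condition.
- sku=FL, tier=HP: no s row matches, row kept with s columns NULL.
- sku=FL, tier=HP: no s row matches, row kept with s columns NULL.
- sku=FL, tier=HP: no s row matches, row kept with s columns NULL.
- sku=FL, tier=HP: no s row matches, row kept with s columns NULL.
- sku=HP, tier=EZ: 2 matching s row(s), so 2 row(s) emitted.
- sku=NULL, tier=HP: no s row matches, row kept with s columns NULL.
- sku=LS, tier=HP: no s row matches, row kept with s columns NULL.
- 7 row(s) from s found no p partner → padded with NULL.
Total: 2 matched + 13 padded = 15 rows.

15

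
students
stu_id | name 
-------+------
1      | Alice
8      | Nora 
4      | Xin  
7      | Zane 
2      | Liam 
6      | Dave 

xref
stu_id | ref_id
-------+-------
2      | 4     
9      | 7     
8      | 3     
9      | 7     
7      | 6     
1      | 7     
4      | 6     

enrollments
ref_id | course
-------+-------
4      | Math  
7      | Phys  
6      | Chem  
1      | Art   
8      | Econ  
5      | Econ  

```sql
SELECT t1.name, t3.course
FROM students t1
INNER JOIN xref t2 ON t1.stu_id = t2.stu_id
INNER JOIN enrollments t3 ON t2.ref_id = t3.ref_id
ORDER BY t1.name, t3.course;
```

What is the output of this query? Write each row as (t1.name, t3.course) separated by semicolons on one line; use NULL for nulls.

(Alice, Phys); (Liam, Math); (Xin, Chem); (Zane, Chem)

Joins associate left-to-right: students INNER JOIN xref on stu_id gives 5 intermediate row(s).
Then INNER JOIN `enrollments t3` on ref_id: keep only rows whose t2.ref_id appears in t3.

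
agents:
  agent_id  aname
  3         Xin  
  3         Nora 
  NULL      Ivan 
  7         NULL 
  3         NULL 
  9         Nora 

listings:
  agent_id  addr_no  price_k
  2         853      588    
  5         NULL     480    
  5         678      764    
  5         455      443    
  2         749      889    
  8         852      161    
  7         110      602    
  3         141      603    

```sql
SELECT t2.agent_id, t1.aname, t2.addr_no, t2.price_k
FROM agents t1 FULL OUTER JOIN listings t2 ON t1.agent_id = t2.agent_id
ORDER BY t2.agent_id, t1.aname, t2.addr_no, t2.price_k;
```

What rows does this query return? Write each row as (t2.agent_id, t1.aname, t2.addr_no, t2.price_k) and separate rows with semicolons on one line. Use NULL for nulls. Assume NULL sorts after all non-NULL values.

(2, NULL, 749, 889); (2, NULL, 853, 588); (3, Nora, 141, 603); (3, Xin, 141, 603); (3, NULL, 141, 603); (5, NULL, 455, 443); (5, NULL, 678, 764); (5, NULL, NULL, 480); (7, NULL, 110, 602); (8, NULL, 852, 161); (NULL, Ivan, NULL, NULL); (NULL, Nora, NULL, NULL)

FULL OUTER JOIN keeps every row from both sides; unmatched rows get NULL for the other side's columns.
Matching on t1.agent_id = t2.agent_id. A NULL in a compared column never satisfies the condition.
Matched pairs: 4; unmatched t1 rows kept: 2; unmatched t2 rows kept: 6.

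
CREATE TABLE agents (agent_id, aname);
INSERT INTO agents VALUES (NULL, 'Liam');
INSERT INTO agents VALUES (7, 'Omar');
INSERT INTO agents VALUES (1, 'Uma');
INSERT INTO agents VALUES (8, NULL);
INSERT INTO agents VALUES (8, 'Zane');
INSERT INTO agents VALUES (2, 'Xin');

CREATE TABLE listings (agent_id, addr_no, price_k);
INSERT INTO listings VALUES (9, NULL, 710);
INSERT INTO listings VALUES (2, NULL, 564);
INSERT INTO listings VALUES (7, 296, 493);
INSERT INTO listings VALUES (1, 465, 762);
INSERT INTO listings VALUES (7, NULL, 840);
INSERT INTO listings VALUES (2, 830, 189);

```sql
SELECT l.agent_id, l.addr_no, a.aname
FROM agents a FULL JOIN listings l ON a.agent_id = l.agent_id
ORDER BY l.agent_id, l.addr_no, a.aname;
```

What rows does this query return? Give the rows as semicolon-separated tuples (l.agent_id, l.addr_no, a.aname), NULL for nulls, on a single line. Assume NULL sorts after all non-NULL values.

FULL OUTER JOIN keeps every row from both sides; unmatched rows get NULL for the other side's columns.
Matching on a.agent_id = l.agent_id. A NULL in a compared column never satisfies the condition.
- a[0] agent_id=NULL → no match; kept with NULLs on the l side.
- a[1] agent_id=7 → 2 match(es) in l → 2 row(s).
- a[2] agent_id=1 → 1 match(es) in l → 1 row(s).
- a[3] agent_id=8 → no match; kept with NULLs on the l side.
- a[4] agent_id=8 → no match; kept with NULLs on the l side.
- a[5] agent_id=2 → 2 match(es) in l → 2 row(s).
- 1 row(s) from l found no a partner → padded with NULL.
After projecting and ordering:
l.agent_id | l.addr_no | a.aname
1 | 465 | Uma
2 | 830 | Xin
2 | NULL | Xin
7 | 296 | Omar
7 | NULL | Omar
9 | NULL | NULL
NULL | NULL | Liam
NULL | NULL | Zane
NULL | NULL | NULL

(1, 465, Uma); (2, 830, Xin); (2, NULL, Xin); (7, 296, Omar); (7, NULL, Omar); (9, NULL, NULL); (NULL, NULL, Liam); (NULL, NULL, Zane); (NULL, NULL, NULL)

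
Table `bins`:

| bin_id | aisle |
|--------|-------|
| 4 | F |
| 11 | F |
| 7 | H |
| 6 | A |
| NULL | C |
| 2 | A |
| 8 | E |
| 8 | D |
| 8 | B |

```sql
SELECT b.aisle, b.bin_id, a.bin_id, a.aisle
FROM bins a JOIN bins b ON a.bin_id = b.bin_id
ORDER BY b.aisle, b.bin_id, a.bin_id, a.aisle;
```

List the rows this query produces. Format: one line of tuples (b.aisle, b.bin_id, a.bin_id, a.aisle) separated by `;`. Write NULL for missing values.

(A, 2, 2, A); (A, 6, 6, A); (B, 8, 8, B); (B, 8, 8, D); (B, 8, 8, E); (D, 8, 8, B); (D, 8, 8, D); (D, 8, 8, E); (E, 8, 8, B); (E, 8, 8, D); (E, 8, 8, E); (F, 4, 4, F); (F, 11, 11, F); (H, 7, 7, H)

INNER JOIN keeps only pairs where the ON condition holds.
Matching on a.bin_id = b.bin_id. A NULL in a compared column never satisfies the condition.
- a (bin_id=4) pairs with 1 row(s) of b.
- a (bin_id=11) pairs with 1 row(s) of b.
- a (bin_id=7) pairs with 1 row(s) of b.
- a (bin_id=6) pairs with 1 row(s) of b.
- a (bin_id=NULL) has no partner → excluded.
- a (bin_id=2) pairs with 1 row(s) of b.
- a (bin_id=8) pairs with 3 row(s) of b.
- a (bin_id=8) pairs with 3 row(s) of b.
- a (bin_id=8) pairs with 3 row(s) of b.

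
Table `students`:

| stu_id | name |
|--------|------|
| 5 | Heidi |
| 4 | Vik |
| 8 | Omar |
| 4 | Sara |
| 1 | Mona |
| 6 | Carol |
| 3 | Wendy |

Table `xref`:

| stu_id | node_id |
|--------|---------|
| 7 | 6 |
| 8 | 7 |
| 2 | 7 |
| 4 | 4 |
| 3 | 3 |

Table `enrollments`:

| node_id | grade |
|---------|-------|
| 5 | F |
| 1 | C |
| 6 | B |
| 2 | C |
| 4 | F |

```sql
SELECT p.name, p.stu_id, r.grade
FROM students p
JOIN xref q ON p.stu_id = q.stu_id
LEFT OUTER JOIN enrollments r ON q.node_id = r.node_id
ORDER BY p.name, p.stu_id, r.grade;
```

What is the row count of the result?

Evaluate left to right. First `students p INNER JOIN xref q` on stu_id: 4 row(s).
Then LEFT JOIN `enrollments r` on node_id: each of those 4 rows is kept; rows whose q.node_id has no match in r get NULL for r's columns.
Result: 4 row(s).

4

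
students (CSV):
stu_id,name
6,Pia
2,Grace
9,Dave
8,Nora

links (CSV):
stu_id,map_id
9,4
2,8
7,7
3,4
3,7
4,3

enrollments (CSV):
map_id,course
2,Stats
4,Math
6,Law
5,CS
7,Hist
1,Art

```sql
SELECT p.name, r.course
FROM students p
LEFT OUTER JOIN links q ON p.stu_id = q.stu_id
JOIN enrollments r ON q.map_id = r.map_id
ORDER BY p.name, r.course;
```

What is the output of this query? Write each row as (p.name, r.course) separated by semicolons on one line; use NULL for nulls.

(Dave, Math)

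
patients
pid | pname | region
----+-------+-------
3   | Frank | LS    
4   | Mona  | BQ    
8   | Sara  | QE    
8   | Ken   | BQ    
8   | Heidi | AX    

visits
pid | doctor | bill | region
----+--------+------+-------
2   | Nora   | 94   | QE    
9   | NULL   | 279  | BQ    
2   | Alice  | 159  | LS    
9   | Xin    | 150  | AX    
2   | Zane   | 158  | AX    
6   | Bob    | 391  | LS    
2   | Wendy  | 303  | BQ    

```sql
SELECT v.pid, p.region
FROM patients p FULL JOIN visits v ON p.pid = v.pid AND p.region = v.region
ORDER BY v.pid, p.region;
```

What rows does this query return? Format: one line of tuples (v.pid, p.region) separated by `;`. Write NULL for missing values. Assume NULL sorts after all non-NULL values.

FULL OUTER JOIN keeps every row from both sides; unmatched rows get NULL for the other side's columns.
Matching on p.pid = v.pid AND p.region = v.region.
- p[0] pid=3, region=LS → no match; kept with NULLs on the v side.
- p[1] pid=4, region=BQ → no match; kept with NULLs on the v side.
- p[2] pid=8, region=QE → no match; kept with NULLs on the v side.
- p[3] pid=8, region=BQ → no match; kept with NULLs on the v side.
- p[4] pid=8, region=AX → no match; kept with NULLs on the v side.
- 7 row(s) from v found no p partner → padded with NULL.

(2, NULL); (2, NULL); (2, NULL); (2, NULL); (6, NULL); (9, NULL); (9, NULL); (NULL, AX); (NULL, BQ); (NULL, BQ); (NULL, LS); (NULL, QE)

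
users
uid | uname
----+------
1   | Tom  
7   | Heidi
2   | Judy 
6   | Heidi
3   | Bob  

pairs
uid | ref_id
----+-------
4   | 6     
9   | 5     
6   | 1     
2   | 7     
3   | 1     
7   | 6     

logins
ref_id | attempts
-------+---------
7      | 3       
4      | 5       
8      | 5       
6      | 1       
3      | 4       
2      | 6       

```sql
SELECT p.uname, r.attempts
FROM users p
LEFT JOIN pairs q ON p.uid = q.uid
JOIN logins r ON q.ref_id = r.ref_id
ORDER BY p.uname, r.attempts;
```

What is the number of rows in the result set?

2

Evaluate left to right. First `users p LEFT JOIN pairs q` on uid: 5 row(s).
Then INNER JOIN `logins r` on ref_id: keep only rows whose q.ref_id appears in r.
Result: 2 row(s).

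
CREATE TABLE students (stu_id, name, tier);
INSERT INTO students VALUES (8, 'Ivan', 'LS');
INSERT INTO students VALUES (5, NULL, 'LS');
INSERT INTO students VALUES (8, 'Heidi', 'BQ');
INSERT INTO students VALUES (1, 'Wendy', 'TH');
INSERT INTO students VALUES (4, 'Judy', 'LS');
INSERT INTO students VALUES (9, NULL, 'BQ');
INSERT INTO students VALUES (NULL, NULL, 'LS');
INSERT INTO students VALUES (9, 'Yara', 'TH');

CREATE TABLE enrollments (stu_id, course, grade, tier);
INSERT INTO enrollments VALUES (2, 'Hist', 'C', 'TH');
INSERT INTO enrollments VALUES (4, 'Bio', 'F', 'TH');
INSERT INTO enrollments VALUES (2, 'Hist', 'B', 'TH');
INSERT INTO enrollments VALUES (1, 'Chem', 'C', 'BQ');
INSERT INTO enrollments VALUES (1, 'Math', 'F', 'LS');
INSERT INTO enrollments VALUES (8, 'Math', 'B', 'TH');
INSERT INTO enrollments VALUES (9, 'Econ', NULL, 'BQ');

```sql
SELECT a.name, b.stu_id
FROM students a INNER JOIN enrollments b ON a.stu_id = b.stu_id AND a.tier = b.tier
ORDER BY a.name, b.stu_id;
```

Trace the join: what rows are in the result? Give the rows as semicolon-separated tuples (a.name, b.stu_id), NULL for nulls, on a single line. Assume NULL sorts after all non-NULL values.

(NULL, 9)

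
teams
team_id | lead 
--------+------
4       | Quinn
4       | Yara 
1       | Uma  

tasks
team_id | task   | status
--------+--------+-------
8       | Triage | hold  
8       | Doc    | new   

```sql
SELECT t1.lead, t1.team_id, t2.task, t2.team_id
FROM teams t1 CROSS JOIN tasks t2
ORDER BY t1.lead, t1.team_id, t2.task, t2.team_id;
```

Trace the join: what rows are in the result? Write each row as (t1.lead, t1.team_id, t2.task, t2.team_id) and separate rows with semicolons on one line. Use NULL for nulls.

CROSS JOIN pairs every row of `teams` with every row of `tasks`: 3 × 2 = 6 rows.
After projecting and ordering:
t1.lead | t1.team_id | t2.task | t2.team_id
Quinn | 4 | Doc | 8
Quinn | 4 | Triage | 8
Uma | 1 | Doc | 8
Uma | 1 | Triage | 8
Yara | 4 | Doc | 8
Yara | 4 | Triage | 8

(Quinn, 4, Doc, 8); (Quinn, 4, Triage, 8); (Uma, 1, Doc, 8); (Uma, 1, Triage, 8); (Yara, 4, Doc, 8); (Yara, 4, Triage, 8)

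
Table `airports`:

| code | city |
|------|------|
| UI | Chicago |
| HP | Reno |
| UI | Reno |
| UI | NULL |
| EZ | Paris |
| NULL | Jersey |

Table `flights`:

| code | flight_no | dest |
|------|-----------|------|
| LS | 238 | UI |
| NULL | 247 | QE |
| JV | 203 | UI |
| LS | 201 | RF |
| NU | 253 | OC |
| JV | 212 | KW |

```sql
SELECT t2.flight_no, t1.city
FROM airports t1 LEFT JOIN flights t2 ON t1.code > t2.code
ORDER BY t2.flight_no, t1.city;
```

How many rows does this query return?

LEFT JOIN keeps every row from `airports`; unmatched rows get NULL for `flights`'s columns.
Matching on t1.code > t2.code. A NULL in a compared column never satisfies the condition.
- t1 row (code=UI): matches 5 t2 row(s) → 5 output row(s).
- t1 row (code=HP): no match → kept, t2 columns NULL.
- t1 row (code=UI): matches 5 t2 row(s) → 5 output row(s).
- t1 row (code=UI): matches 5 t2 row(s) → 5 output row(s).
- t1 row (code=EZ): no match → kept, t2 columns NULL.
- t1 row (code=NULL): no match → kept, t2 columns NULL.
Total: 15 matched + 3 padded = 18 rows.

18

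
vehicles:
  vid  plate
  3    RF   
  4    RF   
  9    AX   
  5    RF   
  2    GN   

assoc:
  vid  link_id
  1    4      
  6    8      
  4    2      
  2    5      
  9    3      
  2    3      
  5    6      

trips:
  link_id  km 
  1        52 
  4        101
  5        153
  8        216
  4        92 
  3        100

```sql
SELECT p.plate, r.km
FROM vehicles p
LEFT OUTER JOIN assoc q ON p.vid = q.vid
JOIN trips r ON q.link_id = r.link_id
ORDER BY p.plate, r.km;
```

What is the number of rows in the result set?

3

Step 1 — p LEFT JOIN q on vid → 6 row(s).
Then INNER JOIN `trips r` on link_id: keep only rows whose q.link_id appears in r.
Result: 3 row(s).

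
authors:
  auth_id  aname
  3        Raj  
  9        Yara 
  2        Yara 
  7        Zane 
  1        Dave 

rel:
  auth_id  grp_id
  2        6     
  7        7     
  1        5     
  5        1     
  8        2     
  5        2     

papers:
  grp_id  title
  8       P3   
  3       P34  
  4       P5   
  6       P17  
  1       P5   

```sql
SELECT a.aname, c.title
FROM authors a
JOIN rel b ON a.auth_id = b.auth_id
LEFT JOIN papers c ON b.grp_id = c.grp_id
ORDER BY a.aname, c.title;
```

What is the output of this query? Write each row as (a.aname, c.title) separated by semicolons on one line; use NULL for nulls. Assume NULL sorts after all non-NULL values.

(Dave, NULL); (Yara, P17); (Zane, NULL)

Evaluate left to right. First `authors a INNER JOIN rel b` on auth_id: 3 row(s).
Then LEFT JOIN `papers c` on grp_id: each of those 3 rows is kept; rows whose b.grp_id has no match in c get NULL for c's columns.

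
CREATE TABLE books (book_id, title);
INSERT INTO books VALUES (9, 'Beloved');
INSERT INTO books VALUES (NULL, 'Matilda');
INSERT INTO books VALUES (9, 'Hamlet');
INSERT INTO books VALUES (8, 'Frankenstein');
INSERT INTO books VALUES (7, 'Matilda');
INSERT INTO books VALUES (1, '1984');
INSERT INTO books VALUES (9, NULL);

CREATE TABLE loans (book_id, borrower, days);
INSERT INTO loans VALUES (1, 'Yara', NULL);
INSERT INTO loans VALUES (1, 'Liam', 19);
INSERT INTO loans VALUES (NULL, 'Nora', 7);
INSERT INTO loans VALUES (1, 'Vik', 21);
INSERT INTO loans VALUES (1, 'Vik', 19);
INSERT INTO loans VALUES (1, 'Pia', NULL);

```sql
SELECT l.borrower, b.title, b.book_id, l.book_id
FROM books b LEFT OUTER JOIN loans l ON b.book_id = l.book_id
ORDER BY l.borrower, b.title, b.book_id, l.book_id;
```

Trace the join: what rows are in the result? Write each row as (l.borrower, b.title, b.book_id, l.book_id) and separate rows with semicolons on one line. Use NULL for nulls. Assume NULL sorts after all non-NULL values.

(Liam, 1984, 1, 1); (Pia, 1984, 1, 1); (Vik, 1984, 1, 1); (Vik, 1984, 1, 1); (Yara, 1984, 1, 1); (NULL, Beloved, 9, NULL); (NULL, Frankenstein, 8, NULL); (NULL, Hamlet, 9, NULL); (NULL, Matilda, 7, NULL); (NULL, Matilda, NULL, NULL); (NULL, NULL, 9, NULL)

LEFT JOIN keeps every row from `books`; unmatched rows get NULL for `loans`'s columns.
Matching on b.book_id = l.book_id. A NULL in a compared column never satisfies the condition.
- b[0] book_id=9 → no match; kept with NULLs on the l side.
- b[1] book_id=NULL → no match; kept with NULLs on the l side.
- b[2] book_id=9 → no match; kept with NULLs on the l side.
- b[3] book_id=8 → no match; kept with NULLs on the l side.
- b[4] book_id=7 → no match; kept with NULLs on the l side.
- b[5] book_id=1 → 5 match(es) in l → 5 row(s).
- b[6] book_id=9 → no match; kept with NULLs on the l side.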